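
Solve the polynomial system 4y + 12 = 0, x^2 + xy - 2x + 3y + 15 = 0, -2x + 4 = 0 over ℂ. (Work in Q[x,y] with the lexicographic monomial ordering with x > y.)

Compute a lex Gröbner basis by Buchberger's algorithm.
f_1 = 4y + 12, LT = y.
f_2 = x^2 + xy - 2x + 3y + 15, LT = x^2.
f_3 = -2x + 4, LT = x.

The S-polynomials (S(f_1,f_2), S(f_1,f_3), S(f_2,f_3)) all reduce to 0 modulo the current basis, so we have a Gröbner basis.
Inter-reduce: drop elements whose leading term is divisible by another's, tail-reduce, and make monic.
Reduced Gröbner basis: {x - 2, y + 3}.

A lex Gröbner basis eliminates variables successively. Here y + 3 depends only on y, with roots {-3}; lifting each root through the earlier basis elements recovers the full solutions.
  y = -3: the earlier basis element becomes x - 2 = 0, giving x = 2 — point (2, -3).

{(2, -3)}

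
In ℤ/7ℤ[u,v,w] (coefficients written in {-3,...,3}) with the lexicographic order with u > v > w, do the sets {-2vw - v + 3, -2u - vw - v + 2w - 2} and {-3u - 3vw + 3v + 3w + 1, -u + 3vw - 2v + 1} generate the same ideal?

No, the ideals differ.

Two ideals are equal iff their reduced Gröbner bases coincide (the reduced basis is unique for a fixed ordering).
Buchberger on the first generating set:
f_1 = -2vw - v + 3, LT = vw.
f_2 = -2u - vw - v + 2w - 2, LT = u.

S(f_1,f_2): leading monomials are coprime, so the S-polynomial reduces to 0 (Buchberger's first criterion).
Every S-polynomial of the final basis reduces to 0, so we have a Gröbner basis.
Inter-reduce: drop elements whose leading term is divisible by another's, tail-reduce, and make monic.
Reduced Gröbner basis: {u + 2v - w, vw - 3v + 2}.

Buchberger on the second generating set:
h_1 = -3u - 3vw + 3v + 3w + 1, LT = u.
h_2 = -u + 3vw - 2v + 1, LT = u.

S(h_1,h_2): lcm = u. S = -3vw - 3v - w + 3.
  leading term vw: no divisor's leading term divides it; move -3vw to the remainder.
  leading term v: no divisor's leading term divides it; move -3v to the remainder.
  leading term w: no divisor's leading term divides it; move -w to the remainder.
  leading term 1: no divisor's leading term divides it; move 3 to the remainder.
  remainder -3vw - 3v - w + 3 ≠ 0; add k_3 = -3vw - 3v - w + 3 to the basis.

S(h_1,k_3): leading monomials are coprime, so the S-polynomial reduces to 0 (Buchberger's first criterion).
S(h_2,k_3): leading monomials are coprime, so the S-polynomial reduces to 0 (Buchberger's first criterion).
Every S-polynomial of the final basis reduces to 0, so we have a Gröbner basis.
Inter-reduce: drop elements whose leading term is divisible by another's, tail-reduce, and make monic.
Reduced Gröbner basis: {u - 2v + w + 3, vw + v - 2w - 1}.

These differ, so the ideals are not equal.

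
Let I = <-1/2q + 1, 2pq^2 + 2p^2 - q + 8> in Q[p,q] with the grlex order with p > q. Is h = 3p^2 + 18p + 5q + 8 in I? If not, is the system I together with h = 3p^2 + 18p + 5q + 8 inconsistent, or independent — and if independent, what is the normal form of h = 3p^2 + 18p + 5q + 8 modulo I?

First compute the reduced Gröbner basis of I by Buchberger's algorithm.
f_1 = -1/2q + 1, LT = q.
f_2 = 2pq^2 + 2p^2 - q + 8, LT = pq^2.

S(f_1,f_2): lcm = pq^2. S = -p^2 - 2pq + 1/2q - 4.
  leading term p^2: no divisor's leading term divides it; move -p^2 to the remainder.
  leading term pq: subtract (4p)·f_1 from -2pq + 1/2q - 4 → -4p + 1/2q - 4
  leading term p: no divisor's leading term divides it; move -4p to the remainder.
  leading term q: subtract (-1)·f_1 from 1/2q - 4 → -3
  leading term 1: no divisor's leading term divides it; move -3 to the remainder.
  remainder -p^2 - 4p - 3 ≠ 0; add k_3 = -p^2 - 4p - 3 to the basis.

S(f_1,k_3): leading monomials are coprime, so the S-polynomial reduces to 0 (Buchberger's first criterion).
S(f_2,k_3): lcm = p^2q^2. S = p^3 - 4pq^2 - 1/2pq - 3q^2 + 4p.
  leading term p^3: subtract (-p)·k_3 from p^3 - 4pq^2 - 1/2pq - 3q^2 + 4p → -4pq^2 - 4p^2 - 1/2pq - 3q^2 + p
  leading term pq^2: subtract (8pq)·f_1 from -4pq^2 - 4p^2 - 1/2pq - 3q^2 + p → -4p^2 - 17/2pq - 3q^2 + p
  leading term p^2: subtract (4)·k_3 from -4p^2 - 17/2pq - 3q^2 + p → -17/2pq - 3q^2 + 17p + 12
  leading term pq: subtract (17p)·f_1 from -17/2pq - 3q^2 + 17p + 12 → -3q^2 + 12
  leading term q^2: subtract (6q)·f_1 from -3q^2 + 12 → -6q + 12
  leading term q: subtract (12)·f_1 from -6q + 12 → 0
  remainder 0.

Every S-polynomial of the final basis reduces to 0, so we have a Gröbner basis.
Inter-reduce: drop elements whose leading term is divisible by another's, tail-reduce, and make monic.
Reduced Gröbner basis: {p^2 + 4p + 3, q - 2}.
Label its elements g_1 = p^2 + 4p + 3, g_2 = q - 2.

Reduce h = 3p^2 + 18p + 5q + 8 modulo G:
  leading term p^2: subtract (3)·g_1 from 3p^2 + 18p + 5q + 8 → 6p + 5q - 1
  leading term p: no divisor's leading term divides it; move 6p to the remainder.
  leading term q: subtract (5)·g_2 from 5q - 1 → 9
  leading term 1: no divisor's leading term divides it; move 9 to the remainder.
  normal form = 6p + 9.
The normal form is nonzero, so h ∉ I. Since h minus its normal form lies in I, I + (h) = I + (r) where r = 6p + 9; decide whether this ideal is the whole ring.
Run Buchberger on G together with r (pairs among the g_i already reduce to 0 since G is a Gröbner basis):
g_1 = p^2 + 4p + 3, LT = p^2.
g_2 = q - 2, LT = q.
r = 6p + 9, LT = p.

S(g_1,g_2): leading monomials are coprime, so the S-polynomial reduces to 0 (Buchberger's first criterion).
S(g_1,r): lcm = p^2. S = 5/2p + 3.
  leading term p: subtract (5/12)·r from 5/2p + 3 → -3/4
  leading term 1: no divisor's leading term divides it; move -3/4 to the remainder.
  remainder -3/4 ≠ 0; add m_4 = -3/4 to the basis.

S(g_2,r): leading monomials are coprime, so the S-polynomial reduces to 0 (Buchberger's first criterion).
S(g_1,m_4): leading monomials are coprime, so the S-polynomial reduces to 0 (Buchberger's first criterion).
S(g_2,m_4): leading monomials are coprime, so the S-polynomial reduces to 0 (Buchberger's first criterion).
S(r,m_4): leading monomials are coprime, so the S-polynomial reduces to 0 (Buchberger's first criterion).
Every S-polynomial of the final basis reduces to 0, so we have a Gröbner basis.
Inter-reduce: drop elements whose leading term is divisible by another's, tail-reduce, and make monic.
Reduced Gröbner basis: {1}.
The reduced Gröbner basis of I + (h) is {1}: the ideal is the whole ring, so the enlarged system has no common solution — adjoining h is inconsistent.

Adjoining 3p^2 + 18p + 5q + 8 makes the ideal the whole ring: the system is inconsistent.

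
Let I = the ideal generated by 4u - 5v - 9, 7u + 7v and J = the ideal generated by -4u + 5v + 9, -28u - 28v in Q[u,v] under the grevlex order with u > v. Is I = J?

Yes, the ideals are equal.

Since reduced Gröbner bases are canonical representatives of ideals under a given ordering, it suffices to compute and compare them.
Buchberger on the first generating set:
f_1 = 4u - 5v - 9, LT = u.
f_2 = 7u + 7v, LT = u.

S(f_1,f_2): lcm = u. S = -9/4v - 9/4.
  leading term v: no divisor's leading term divides it; move -9/4v to the remainder.
  leading term 1: no divisor's leading term divides it; move -9/4 to the remainder.
  remainder -9/4v - 9/4 ≠ 0; add g_3 = -9/4v - 9/4 to the basis.

The other S-polynomials (S(f_1,g_3), S(f_2,g_3)) all reduce to 0 modulo the current basis, so we have a Gröbner basis.
Inter-reduce: drop elements whose leading term is divisible by another's, tail-reduce, and make monic.
Reduced Gröbner basis: {u - 1, v + 1}.

Buchberger on the second generating set:
h_1 = -4u + 5v + 9, LT = u.
h_2 = -28u - 28v, LT = u.

S(h_1,h_2): lcm = u. S = -9/4v - 9/4.
  leading term v: no divisor's leading term divides it; move -9/4v to the remainder.
  leading term 1: no divisor's leading term divides it; move -9/4 to the remainder.
  remainder -9/4v - 9/4 ≠ 0; add k_3 = -9/4v - 9/4 to the basis.

The other S-polynomials (S(h_1,k_3), S(h_2,k_3)) all reduce to 0 modulo the current basis, so we have a Gröbner basis.
Inter-reduce: drop elements whose leading term is divisible by another's, tail-reduce, and make monic.
Reduced Gröbner basis: {u - 1, v + 1}.

These coincide, so the ideals are equal.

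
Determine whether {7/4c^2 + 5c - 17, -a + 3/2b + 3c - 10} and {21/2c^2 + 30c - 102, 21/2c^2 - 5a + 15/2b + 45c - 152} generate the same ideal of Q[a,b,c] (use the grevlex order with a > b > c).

Since reduced Gröbner bases are canonical representatives of ideals under a given ordering, it suffices to compute and compare them.
Buchberger on the first generating set:
f_1 = 7/4c^2 + 5c - 17, LT = c^2.
f_2 = -a + 3/2b + 3c - 10, LT = a.

The S-polynomials (S(f_1,f_2)) all reduce to 0 modulo the current basis, so we have a Gröbner basis.
Inter-reduce: drop elements whose leading term is divisible by another's, tail-reduce, and make monic.
Reduced Gröbner basis: {c^2 + 20/7c - 68/7, a - 3/2b - 3c + 10}.

Buchberger on the second generating set:
h_1 = 21/2c^2 + 30c - 102, LT = c^2.
h_2 = 21/2c^2 - 5a + 15/2b + 45c - 152, LT = c^2.

S(h_1,h_2): lcm = c^2. S = 10/21a - 5/7b - 10/7c + 100/21.
  leading term a: no divisor's leading term divides it; move 10/21a to the remainder.
  leading term b: no divisor's leading term divides it; move -5/7b to the remainder.
  leading term c: no divisor's leading term divides it; move -10/7c to the remainder.
  leading term 1: no divisor's leading term divides it; move 100/21 to the remainder.
  remainder 10/21a - 5/7b - 10/7c + 100/21 ≠ 0; add k_3 = 10/21a - 5/7b - 10/7c + 100/21 to the basis.

The other S-polynomials (S(h_1,k_3), S(h_2,k_3)) all reduce to 0 modulo the current basis, so we have a Gröbner basis.
Inter-reduce: drop elements whose leading term is divisible by another's, tail-reduce, and make monic.
Reduced Gröbner basis: {c^2 + 20/7c - 68/7, a - 3/2b - 3c + 10}.

Same reduced basis, so the two generating sets span the same ideal.

Yes, the ideals are equal.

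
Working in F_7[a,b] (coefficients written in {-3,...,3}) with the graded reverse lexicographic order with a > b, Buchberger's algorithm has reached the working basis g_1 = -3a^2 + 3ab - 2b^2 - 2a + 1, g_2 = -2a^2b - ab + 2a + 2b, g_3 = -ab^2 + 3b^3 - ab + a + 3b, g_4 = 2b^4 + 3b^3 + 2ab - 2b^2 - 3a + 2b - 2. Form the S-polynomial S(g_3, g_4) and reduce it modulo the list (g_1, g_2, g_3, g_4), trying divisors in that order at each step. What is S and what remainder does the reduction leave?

S(g_3, g_4) = -3b^5 + 3ab^3 - a^2b - 3b^3 - 2a^2 - ab + a; remainder on division = 0.

lcm(LM(g_3), LM(g_4)) = ab^4.
S = (lcm/LT(g_3))·g_3 − (lcm/LT(g_4))·g_4 = -3b^5 + 3ab^3 - a^2b - 3b^3 - 2a^2 - ab + a.
Reduce S modulo (g_1, g_2, g_3, g_4) in that order:
  leading term b^5: subtract (2b)·g_4 from -3b^5 + 3ab^3 - a^2b - 3b^3 - 2a^2 - ab + a → 3ab^3 + b^4 - a^2b + 3ab^2 + b^3 - 2a^2 - 2ab + 3b^2 + a - 3b
  leading term ab^3: subtract (-3b)·g_3 from 3ab^3 + b^4 - a^2b + 3ab^2 + b^3 - 2a^2 - 2ab + 3b^2 + a - 3b → 3b^4 - a^2b + b^3 - 2a^2 + ab - 2b^2 + a - 3b
  leading term b^4: subtract (-2)·g_4 from 3b^4 - a^2b + b^3 - 2a^2 + ab - 2b^2 + a - 3b → -a^2b - 2a^2 - 2ab + b^2 + 2a + b + 3
  leading term a^2b: subtract (-2b)·g_1 from -a^2b - 2a^2 - 2ab + b^2 + 2a + b + 3 → -ab^2 + 3b^3 - 2a^2 + ab + b^2 + 2a + 3b + 3
  leading term ab^2: subtract (1)·g_3 from -ab^2 + 3b^3 - 2a^2 + ab + b^2 + 2a + 3b + 3 → -2a^2 + 2ab + b^2 + a + 3
  leading term a^2: subtract (3)·g_1 from -2a^2 + 2ab + b^2 + a + 3 → 0
The remainder is 0, so this S-polynomial contributes no new basis element.
This is the inner loop of Buchberger's algorithm — each nonzero remainder becomes a new basis element.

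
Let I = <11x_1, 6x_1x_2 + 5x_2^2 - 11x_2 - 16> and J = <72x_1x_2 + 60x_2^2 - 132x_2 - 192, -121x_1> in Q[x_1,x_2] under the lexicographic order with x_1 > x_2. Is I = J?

For a fixed monomial order, each ideal has a unique reduced Gröbner basis; comparing bases decides equality.
Buchberger on the first generating set:
f_1 = 11x_1, LT = x_1.
f_2 = 6x_1x_2 + 5x_2^2 - 11x_2 - 16, LT = x_1x_2.

S(f_1,f_2): lcm = x_1x_2. S = -5/6x_2^2 + 11/6x_2 + 8/3.
  leading term x_2^2: no divisor's leading term divides it; move -5/6x_2^2 to the remainder.
  leading term x_2: no divisor's leading term divides it; move 11/6x_2 to the remainder.
  leading term 1: no divisor's leading term divides it; move 8/3 to the remainder.
  remainder -5/6x_2^2 + 11/6x_2 + 8/3 ≠ 0; add g_3 = -5/6x_2^2 + 11/6x_2 + 8/3 to the basis.

The other S-polynomials (S(f_1,g_3), S(f_2,g_3)) all reduce to 0 modulo the current basis, so we have a Gröbner basis.
Inter-reduce: drop elements whose leading term is divisible by another's, tail-reduce, and make monic.
Reduced Gröbner basis: {x_1, x_2^2 - 11/5x_2 - 16/5}.

Buchberger on the second generating set:
h_1 = 72x_1x_2 + 60x_2^2 - 132x_2 - 192, LT = x_1x_2.
h_2 = -121x_1, LT = x_1.

S(h_1,h_2): lcm = x_1x_2. S = 5/6x_2^2 - 11/6x_2 - 8/3.
  leading term x_2^2: no divisor's leading term divides it; move 5/6x_2^2 to the remainder.
  leading term x_2: no divisor's leading term divides it; move -11/6x_2 to the remainder.
  leading term 1: no divisor's leading term divides it; move -8/3 to the remainder.
  remainder 5/6x_2^2 - 11/6x_2 - 8/3 ≠ 0; add k_3 = 5/6x_2^2 - 11/6x_2 - 8/3 to the basis.

The other S-polynomials (S(h_1,k_3), S(h_2,k_3)) all reduce to 0 modulo the current basis, so we have a Gröbner basis.
Inter-reduce: drop elements whose leading term is divisible by another's, tail-reduce, and make monic.
Reduced Gröbner basis: {x_1, x_2^2 - 11/5x_2 - 16/5}.

Same reduced basis, so the two generating sets span the same ideal.

Yes, the ideals are equal.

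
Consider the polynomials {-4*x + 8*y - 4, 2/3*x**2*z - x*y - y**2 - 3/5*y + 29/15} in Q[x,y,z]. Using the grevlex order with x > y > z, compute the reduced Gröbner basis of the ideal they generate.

f_1 = -4*x + 8*y - 4, LT = x.
f_2 = 2/3*x**2*z - x*y - y**2 - 3/5*y + 29/15, LT = x**2*z.

S(f_1,f_2): lcm = x**2*z. S = -2*x*y*z + 3/2*x*y + 3/2*y**2 + x*z + 9/10*y - 29/10.
  reduce S modulo (f_1, f_2):
  remainder -4*y**2*z + 9/2*y**2 + 4*y*z - 3/5*y - z - 29/10 ≠ 0; add g_3 = -4*y**2*z + 9/2*y**2 + 4*y*z - 3/5*y - z - 29/10 to the basis.

The other S-polynomials (S(f_1,g_3), S(f_2,g_3)) all reduce to 0 modulo the current basis, so we have a Gröbner basis.
Inter-reduce: drop elements whose leading term is divisible by another's, tail-reduce, and make monic.

G = {y**2*z - 9/8*y**2 - y*z + 3/20*y + 1/4*z + 29/40, x - 2*y + 1}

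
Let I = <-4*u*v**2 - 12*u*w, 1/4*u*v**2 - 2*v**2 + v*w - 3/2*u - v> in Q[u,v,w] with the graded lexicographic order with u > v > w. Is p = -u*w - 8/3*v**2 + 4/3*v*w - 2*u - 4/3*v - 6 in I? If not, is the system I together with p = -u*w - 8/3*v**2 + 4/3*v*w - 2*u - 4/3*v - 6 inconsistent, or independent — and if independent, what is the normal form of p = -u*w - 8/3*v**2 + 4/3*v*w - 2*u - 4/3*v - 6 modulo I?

Adjoining -u*w - 8/3*v**2 + 4/3*v*w - 2*u - 4/3*v - 6 makes the ideal the whole ring: the system is inconsistent.

First compute the reduced Gröbner basis of I by Buchberger's algorithm.
f_1 = -4*u*v**2 - 12*u*w, LT = u*v**2.
f_2 = 1/4*u*v**2 - 2*v**2 + v*w - 3/2*u - v, LT = u*v**2.

S(f_1,f_2): lcm = u*v**2. S = 3*u*w + 8*v**2 - 4*v*w + 6*u + 4*v.
  leading term u*w: no divisor's leading term divides it; move 3*u*w to the remainder.
  leading term v**2: no divisor's leading term divides it; move 8*v**2 to the remainder.
  leading term v*w: no divisor's leading term divides it; move -4*v*w to the remainder.
  leading term u: no divisor's leading term divides it; move 6*u to the remainder.
  leading term v: no divisor's leading term divides it; move 4*v to the remainder.
  remainder 3*u*w + 8*v**2 - 4*v*w + 6*u + 4*v ≠ 0; add h_3 = 3*u*w + 8*v**2 - 4*v*w + 6*u + 4*v to the basis.

S(f_1,h_3): lcm = u*v**2*w. S = -8/3*v**4 + 4/3*v**3*w - 2*u*v**2 + 3*u*w**2 - 4/3*v**3.
  leading term v**4: no divisor's leading term divides it; move -8/3*v**4 to the remainder.
  leading term v**3*w: no divisor's leading term divides it; move 4/3*v**3*w to the remainder.
  leading term u*v**2: subtract (1/2)·f_1 from -2*u*v**2 + 3*u*w**2 - 4/3*v**3 → 3*u*w**2 - 4/3*v**3 + 6*u*w
  leading term u*w**2: subtract (w)·h_3 from 3*u*w**2 - 4/3*v**3 + 6*u*w → -4/3*v**3 - 8*v**2*w + 4*v*w**2 - 4*v*w
  leading term v**3: no divisor's leading term divides it; move -4/3*v**3 to the remainder.
  leading term v**2*w: no divisor's leading term divides it; move -8*v**2*w to the remainder.
  leading term v*w**2: no divisor's leading term divides it; move 4*v*w**2 to the remainder.
  leading term v*w: no divisor's leading term divides it; move -4*v*w to the remainder.
  remainder -8/3*v**4 + 4/3*v**3*w - 4/3*v**3 - 8*v**2*w + 4*v*w**2 - 4*v*w ≠ 0; add h_4 = -8/3*v**4 + 4/3*v**3*w - 4/3*v**3 - 8*v**2*w + 4*v*w**2 - 4*v*w to the basis.

The other S-polynomials (S(f_2,h_3), S(f_1,h_4), S(f_2,h_4), S(h_3,h_4)) all reduce to 0 modulo the current basis, so we have a Gröbner basis.
Inter-reduce: drop elements whose leading term is divisible by another's, tail-reduce, and make monic.
Reduced Gröbner basis: {v**4 - 1/2*v**3*w + 1/2*v**3 + 3*v**2*w - 3/2*v*w**2 + 3/2*v*w, u*v**2 - 8*v**2 + 4*v*w - 6*u - 4*v, u*w + 8/3*v**2 - 4/3*v*w + 2*u + 4/3*v}.
Label its elements g_1 = v**4 - 1/2*v**3*w + 1/2*v**3 + 3*v**2*w - 3/2*v*w**2 + 3/2*v*w, g_2 = u*v**2 - 8*v**2 + 4*v*w - 6*u - 4*v, g_3 = u*w + 8/3*v**2 - 4/3*v*w + 2*u + 4/3*v.

Reduce p = -u*w - 8/3*v**2 + 4/3*v*w - 2*u - 4/3*v - 6 modulo G:
  leading term u*w: subtract (-1)·g_3 from -u*w - 8/3*v**2 + 4/3*v*w - 2*u - 4/3*v - 6 → -6
  leading term 1: no divisor's leading term divides it; move -6 to the remainder.
  normal form = -6.
The normal form is nonzero, so p ∉ I. Since p minus its normal form lies in I, I + (p) = I + (r) where r = -6; decide whether this ideal is the whole ring.
Here r = -6 is a nonzero constant, hence a unit: 1 ∈ I + (p), the Gröbner basis of I + (p) is {1}, and the enlarged system has no common solution — adjoining p is inconsistent.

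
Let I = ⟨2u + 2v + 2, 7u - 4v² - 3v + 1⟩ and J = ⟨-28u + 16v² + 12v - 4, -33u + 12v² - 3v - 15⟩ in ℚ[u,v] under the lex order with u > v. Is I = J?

Yes, the ideals are equal.

Equality of ideals is decidable: compute both reduced Gröbner bases (unique for the ordering) and check whether they agree.
Buchberger on the first generating set:
f_1 = 2u + 2v + 2, LT = u.
f_2 = 7u - 4v² - 3v + 1, LT = u.

S(f_1,f_2): lcm = u. S = 4/7v² + 10/7v + 6/7.
  reduce S modulo (f_1, f_2):
  remainder 4/7v² + 10/7v + 6/7 ≠ 0; add g_3 = 4/7v² + 10/7v + 6/7 to the basis.

The other S-polynomials (S(f_1,g_3), S(f_2,g_3)) all reduce to 0 modulo the current basis, so we have a Gröbner basis.
Inter-reduce: drop elements whose leading term is divisible by another's, tail-reduce, and make monic.
Reduced Gröbner basis: {u + v + 1, v² + 5/2v + 3/2}.

Buchberger on the second generating set:
h_1 = -28u + 16v² + 12v - 4, LT = u.
h_2 = -33u + 12v² - 3v - 15, LT = u.

S(h_1,h_2): lcm = u. S = -16/77v² - 40/77v - 24/77.
  reduce S modulo (h_1, h_2):
  remainder -16/77v² - 40/77v - 24/77 ≠ 0; add k_3 = -16/77v² - 40/77v - 24/77 to the basis.

The other S-polynomials (S(h_1,k_3), S(h_2,k_3)) all reduce to 0 modulo the current basis, so we have a Gröbner basis.
Inter-reduce: drop elements whose leading term is divisible by another's, tail-reduce, and make monic.
Reduced Gröbner basis: {u + v + 1, v² + 5/2v + 3/2}.

Same reduced basis, so the two generating sets span the same ideal.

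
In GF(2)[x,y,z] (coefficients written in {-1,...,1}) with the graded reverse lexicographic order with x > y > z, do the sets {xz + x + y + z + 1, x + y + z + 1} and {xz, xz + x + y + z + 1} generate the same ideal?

Two ideals are equal iff their reduced Gröbner bases coincide (the reduced basis is unique for a fixed ordering).
Buchberger on the first generating set:
f_1 = xz + x + y + z + 1, LT = xz.
f_2 = x + y + z + 1, LT = x.

S(f_1,f_2): lcm = xz. S = yz + z^2 + x + y + 1.
  leading term yz: no divisor's leading term divides it; move yz to the remainder.
  leading term z^2: no divisor's leading term divides it; move z^2 to the remainder.
  leading term x: subtract (1)·f_2 from x + y + 1 → z
  leading term z: no divisor's leading term divides it; move z to the remainder.
  remainder yz + z^2 + z ≠ 0; add g_3 = yz + z^2 + z to the basis.

The other S-polynomials (S(f_1,g_3), S(f_2,g_3)) all reduce to 0 modulo the current basis, so we have a Gröbner basis.
Inter-reduce: drop elements whose leading term is divisible by another's, tail-reduce, and make monic.
Reduced Gröbner basis: {yz + z^2 + z, x + y + z + 1}.

Buchberger on the second generating set:
h_1 = xz, LT = xz.
h_2 = xz + x + y + z + 1, LT = xz.

S(h_1,h_2): lcm = xz. S = x + y + z + 1.
  leading term x: no divisor's leading term divides it; move x to the remainder.
  leading term y: no divisor's leading term divides it; move y to the remainder.
  leading term z: no divisor's leading term divides it; move z to the remainder.
  leading term 1: no divisor's leading term divides it; move 1 to the remainder.
  remainder x + y + z + 1 ≠ 0; add k_3 = x + y + z + 1 to the basis.

S(h_1,k_3): lcm = xz. S = yz + z^2 + z.
  leading term yz: no divisor's leading term divides it; move yz to the remainder.
  leading term z^2: no divisor's leading term divides it; move z^2 to the remainder.
  leading term z: no divisor's leading term divides it; move z to the remainder.
  remainder yz + z^2 + z ≠ 0; add k_4 = yz + z^2 + z to the basis.

The other S-polynomials (S(h_2,k_3), S(h_1,k_4), S(h_2,k_4), S(k_3,k_4)) all reduce to 0 modulo the current basis, so we have a Gröbner basis.
Inter-reduce: drop elements whose leading term is divisible by another's, tail-reduce, and make monic.
Reduced Gröbner basis: {yz + z^2 + z, x + y + z + 1}.

The two bases agree; hence the ideals are identical.

Yes, the ideals are equal.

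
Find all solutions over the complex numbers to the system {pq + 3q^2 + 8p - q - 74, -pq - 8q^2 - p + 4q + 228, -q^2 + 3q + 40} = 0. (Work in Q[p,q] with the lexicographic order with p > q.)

{(-2, -5)}

Compute a lex Gröbner basis by Buchberger's algorithm.
f_1 = pq + 8p + 3q^2 - q - 74, LT = pq.
f_2 = -pq - p - 8q^2 + 4q + 228, LT = pq.
f_3 = -q^2 + 3q + 40, LT = q^2.

S(f_1,f_2): lcm = pq. S = 7p - 5q^2 + 3q + 154.
  reduce S modulo (f_1, f_2, f_3):
  remainder 7p - 12q - 46 ≠ 0; add h_4 = 7p - 12q - 46 to the basis.

S(f_1,f_3): lcm = pq^2. S = 11pq + 40p + 3q^3 - q^2 - 74q.
  reduce S modulo (f_1, f_2, f_3, h_4):
  remainder -702/7q - 3510/7 ≠ 0; add h_5 = -702/7q - 3510/7 to the basis.

The other S-polynomials (S(f_2,f_3), S(f_1,h_4), S(f_2,h_4), S(f_3,h_4), S(f_1,h_5), S(f_2,h_5), S(f_3,h_5), S(h_4,h_5)) all reduce to 0 modulo the current basis, so we have a Gröbner basis.
Inter-reduce: drop elements whose leading term is divisible by another's, tail-reduce, and make monic.
Reduced Gröbner basis: {p + 2, q + 5}.

The lex basis is triangular: the last element involves only q. Solving q + 5 = 0 gives q ∈ {-5}; substituting each value into the earlier elements determines the remaining variables.
  q = -5: the earlier basis element becomes p + 2 = 0, giving p = -2 — point (-2, -5).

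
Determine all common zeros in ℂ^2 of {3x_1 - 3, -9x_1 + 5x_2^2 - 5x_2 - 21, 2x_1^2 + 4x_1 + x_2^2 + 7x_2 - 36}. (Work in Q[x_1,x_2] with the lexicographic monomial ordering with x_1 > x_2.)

{(1, 3)}

Compute a lex Gröbner basis by Buchberger's algorithm.
f_1 = 3x_1 - 3, LT = x_1.
f_2 = -9x_1 + 5x_2^2 - 5x_2 - 21, LT = x_1.
f_3 = 2x_1^2 + 4x_1 + x_2^2 + 7x_2 - 36, LT = x_1^2.

S(f_1,f_2): lcm = x_1. S = 5/9x_2^2 - 5/9x_2 - 10/3.
  leading term x_2^2: no divisor's leading term divides it; move 5/9x_2^2 to the remainder.
  leading term x_2: no divisor's leading term divides it; move -5/9x_2 to the remainder.
  leading term 1: no divisor's leading term divides it; move -10/3 to the remainder.
  remainder 5/9x_2^2 - 5/9x_2 - 10/3 ≠ 0; add h_4 = 5/9x_2^2 - 5/9x_2 - 10/3 to the basis.

S(f_1,f_3): lcm = x_1^2. S = -3x_1 - 1/2x_2^2 - 7/2x_2 + 18.
  leading term x_1: subtract (-1)·f_1 from -3x_1 - 1/2x_2^2 - 7/2x_2 + 18 → -1/2x_2^2 - 7/2x_2 + 15
  leading term x_2^2: subtract (-9/10)·h_4 from -1/2x_2^2 - 7/2x_2 + 15 → -4x_2 + 12
  leading term x_2: no divisor's leading term divides it; move -4x_2 to the remainder.
  leading term 1: no divisor's leading term divides it; move 12 to the remainder.
  remainder -4x_2 + 12 ≠ 0; add h_5 = -4x_2 + 12 to the basis.

The other S-polynomials (S(f_2,f_3), S(f_1,h_4), S(f_2,h_4), S(f_3,h_4), S(f_1,h_5), S(f_2,h_5), S(f_3,h_5), S(h_4,h_5)) all reduce to 0 modulo the current basis, so we have a Gröbner basis.
Inter-reduce: drop elements whose leading term is divisible by another's, tail-reduce, and make monic.
Reduced Gröbner basis: {x_1 - 1, x_2 - 3}.

From the last basis element, x_2 - 3 = 0, so x_2 takes values in {3}. Each choice, substituted upward through the basis, yields the corresponding point(s) of the solution set.
  x_2 = 3: the earlier basis element becomes x_1 - 1 = 0, giving x_1 = 1 — point (1, 3).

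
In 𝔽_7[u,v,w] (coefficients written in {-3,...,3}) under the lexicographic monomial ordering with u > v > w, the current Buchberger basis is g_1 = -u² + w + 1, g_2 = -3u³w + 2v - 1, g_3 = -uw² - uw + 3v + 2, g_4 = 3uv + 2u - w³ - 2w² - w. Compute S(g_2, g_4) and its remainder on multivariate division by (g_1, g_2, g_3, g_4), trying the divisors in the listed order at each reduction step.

lcm(LM(g_2), LM(g_4)) = u³vw.
S = (lcm/LT(g_2))·g_2 − (lcm/LT(g_4))·g_4 = -3u³w - 2u²w⁴ + 3u²w³ - 2u²w² - 3v² - 2v.
Reduce S modulo (g_1, g_2, g_3, g_4) in that order:
  leading term u³w: subtract (3uw)·g_1 from -3u³w - 2u²w⁴ + 3u²w³ - 2u²w² - 3v² - 2v → -2u²w⁴ + 3u²w³ - 2u²w² - 3uw² - 3uw - 3v² - 2v
  leading term u²w⁴: subtract (2w⁴)·g_1 from -2u²w⁴ + 3u²w³ - 2u²w² - 3uw² - 3uw - 3v² - 2v → 3u²w³ - 2u²w² - 3uw² - 3uw - 3v² - 2v - 2w⁵ - 2w⁴
  leading term u²w³: subtract (-3w³)·g_1 from 3u²w³ - 2u²w² - 3uw² - 3uw - 3v² - 2v - 2w⁵ - 2w⁴ → -2u²w² - 3uw² - 3uw - 3v² - 2v - 2w⁵ + w⁴ + 3w³
  leading term u²w²: subtract (2w²)·g_1 from -2u²w² - 3uw² - 3uw - 3v² - 2v - 2w⁵ + w⁴ + 3w³ → -3uw² - 3uw - 3v² - 2v - 2w⁵ + w⁴ + w³ - 2w²
  leading term uw²: subtract (3)·g_3 from -3uw² - 3uw - 3v² - 2v - 2w⁵ + w⁴ + w³ - 2w² → -3v² + 3v - 2w⁵ + w⁴ + w³ - 2w² + 1
  leading term v²: no divisor's leading term divides it; move -3v² to the remainder.
  leading term v: no divisor's leading term divides it; move 3v to the remainder.
  leading term w⁵: no divisor's leading term divides it; move -2w⁵ to the remainder.
  leading term w⁴: no divisor's leading term divides it; move w⁴ to the remainder.
  leading term w³: no divisor's leading term divides it; move w³ to the remainder.
  leading term w²: no divisor's leading term divides it; move -2w² to the remainder.
  leading term 1: no divisor's leading term divides it; move 1 to the remainder.
The remainder -3v² + 3v - 2w⁵ + w⁴ + w³ - 2w² + 1 is nonzero, so it would be added as the next basis element.
An S-polynomial is built so that the two leading terms cancel; whether anything survives reduction is exactly the Gröbner-basis criterion.

S(g_2, g_4) = -3u³w - 2u²w⁴ + 3u²w³ - 2u²w² - 3v² - 2v; remainder on division = -3v² + 3v - 2w⁵ + w⁴ + w³ - 2w² + 1.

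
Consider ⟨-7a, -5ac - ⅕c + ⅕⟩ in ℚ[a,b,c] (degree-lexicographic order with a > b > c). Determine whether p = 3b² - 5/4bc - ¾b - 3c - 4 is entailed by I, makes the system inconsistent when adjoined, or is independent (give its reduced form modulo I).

First compute the reduced Gröbner basis of I by Buchberger's algorithm.
f_1 = -7a, LT = a.
f_2 = -5ac - ⅕c + ⅕, LT = ac.

S(f_1,f_2): lcm = ac. S = -1/25c + 1/25.
  leading term c: no divisor's leading term divides it; move -1/25c to the remainder.
  leading term 1: no divisor's leading term divides it; move 1/25 to the remainder.
  remainder -1/25c + 1/25 ≠ 0; add h_3 = -1/25c + 1/25 to the basis.

The other S-polynomials (S(f_1,h_3), S(f_2,h_3)) all reduce to 0 modulo the current basis, so we have a Gröbner basis.
Inter-reduce: drop elements whose leading term is divisible by another's, tail-reduce, and make monic.
Reduced Gröbner basis: {a, c - 1}.
Label its elements g_1 = a, g_2 = c - 1.

Reduce p = 3b² - 5/4bc - ¾b - 3c - 4 modulo G:
  leading term b²: no divisor's leading term divides it; move 3b² to the remainder.
  leading term bc: subtract (-5/4b)·g_2 from -5/4bc - ¾b - 3c - 4 → -2b - 3c - 4
  leading term b: no divisor's leading term divides it; move -2b to the remainder.
  leading term c: subtract (-3)·g_2 from -3c - 4 → -7
  leading term 1: no divisor's leading term divides it; move -7 to the remainder.
  normal form = 3b² - 2b - 7.
The normal form is nonzero, so p ∉ I. Since p minus its normal form lies in I, I + (p) = I + (r) where r = 3b² - 2b - 7; decide whether this ideal is the whole ring.
Run Buchberger on G together with r (pairs among the g_i already reduce to 0 since G is a Gröbner basis):
g_1 = a, LT = a.
g_2 = c - 1, LT = c.
r = 3b² - 2b - 7, LT = b².

The S-polynomials (S(g_1,g_2), S(g_1,r), S(g_2,r)) all reduce to 0 modulo the current basis, so we have a Gröbner basis.
Inter-reduce: drop elements whose leading term is divisible by another's, tail-reduce, and make monic.
Reduced Gröbner basis: {b² - ⅔b - 7/3, a, c - 1}.
The reduced Gröbner basis of I + (p) is {b² - ⅔b - 7/3, a, c - 1} ≠ {1}, a proper ideal, so the enlarged system stays consistent: p is independent of I, with normal form 3b² - 2b - 7.

The remainder on division by a Gröbner basis is unique — it is the normal form.

3b² - 5/4bc - ¾b - 3c - 4 is independent of I; its normal form modulo I is 3b² - 2b - 7.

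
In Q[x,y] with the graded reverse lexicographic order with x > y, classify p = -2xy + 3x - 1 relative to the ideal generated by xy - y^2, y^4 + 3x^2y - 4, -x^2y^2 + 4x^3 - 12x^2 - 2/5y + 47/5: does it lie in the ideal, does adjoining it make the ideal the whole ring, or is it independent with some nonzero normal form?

First compute the reduced Gröbner basis of I by Buchberger's algorithm.
f_1 = xy - y^2, LT = xy.
f_2 = y^4 + 3x^2y - 4, LT = y^4.
f_3 = -x^2y^2 + 4x^3 - 12x^2 - 2/5y + 47/5, LT = x^2y^2.

S(f_1,f_2): lcm = xy^4. S = -y^5 - 3x^3y + 4x.
  reduce S modulo (f_1, f_2, f_3):
  remainder 4x - 4y ≠ 0; add h_4 = 4x - 4y to the basis.

S(f_1,f_3): lcm = x^2y^2. S = -xy^3 + 4x^3 - 12x^2 - 2/5y + 47/5.
  reduce S modulo (f_1, f_2, f_3, h_4):
  remainder 7y^3 - 12y^2 - 2/5y + 27/5 ≠ 0; add h_5 = 7y^3 - 12y^2 - 2/5y + 27/5 to the basis.

S(f_2,f_3): lcm = x^2y^4. S = 3x^4y + 4x^3y^2 - 12x^2y^2 - 2/5y^3 - 4x^2 + 47/5y^2.
  reduce S modulo (f_1, f_2, f_3, h_4, h_5):
  remainder 1221/7y^2 + 5886/175y - 36411/175 ≠ 0; add h_6 = 1221/7y^2 + 5886/175y - 36411/175 to the basis.

S(f_1,h_5): lcm = xy^3. S = -y^4 + 12/7xy^2 + 2/35xy - 27/35x.
  reduce S modulo (f_1, f_2, f_3, h_4, h_5, h_6):
  remainder -737679/356125y + 737679/356125 ≠ 0; add h_7 = -737679/356125y + 737679/356125 to the basis.

The other S-polynomials (S(f_1,h_4), S(f_2,h_4), S(f_3,h_4), S(f_2,h_5), S(f_3,h_5), S(h_4,h_5), S(f_1,h_6), S(f_2,h_6), S(f_3,h_6), S(h_4,h_6), S(h_5,h_6), S(f_1,h_7), S(f_2,h_7), S(f_3,h_7), S(h_4,h_7), S(h_5,h_7), S(h_6,h_7)) all reduce to 0 modulo the current basis, so we have a Gröbner basis.
Inter-reduce: drop elements whose leading term is divisible by another's, tail-reduce, and make monic.
Reduced Gröbner basis: {x - 1, y - 1}.
Label its elements g_1 = x - 1, g_2 = y - 1.

Reduce p = -2xy + 3x - 1 modulo G:
  leading term xy: subtract (-2y)·g_1 from -2xy + 3x - 1 → 3x - 2y - 1
  leading term x: subtract (3)·g_1 from 3x - 2y - 1 → -2y + 2
  leading term y: subtract (-2)·g_2 from -2y + 2 → 0
  normal form = 0.
Since the normal form is 0, p ∈ I.

-2xy + 3x - 1 lies in I (it reduces to 0).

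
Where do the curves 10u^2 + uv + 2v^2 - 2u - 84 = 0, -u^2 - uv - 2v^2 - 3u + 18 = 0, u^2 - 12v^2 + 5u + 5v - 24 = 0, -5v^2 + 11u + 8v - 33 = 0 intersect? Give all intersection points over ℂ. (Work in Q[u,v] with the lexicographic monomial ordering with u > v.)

Compute a lex Gröbner basis by Buchberger's algorithm.
f_1 = 10u^2 + uv - 2u + 2v^2 - 84, LT = u^2.
f_2 = -u^2 - uv - 3u - 2v^2 + 18, LT = u^2.
f_3 = u^2 + 5u - 12v^2 + 5v - 24, LT = u^2.
f_4 = 11u - 5v^2 + 8v - 33, LT = u.

S(f_1,f_2): lcm = u^2. S = -9/10uv - 16/5u - 9/5v^2 + 48/5.
  leading term uv: subtract (-9/110v)·f_4 from -9/10uv - 16/5u - 9/5v^2 + 48/5 → -16/5u - 9/22v^3 - 63/55v^2 - 27/10v + 48/5
  leading term u: subtract (-16/55)·f_4 from -16/5u - 9/22v^3 - 63/55v^2 - 27/10v + 48/5 → -9/22v^3 - 13/5v^2 - 41/110v
  leading term v^3: no divisor's leading term divides it; move -9/22v^3 to the remainder.
  leading term v^2: no divisor's leading term divides it; move -13/5v^2 to the remainder.
  leading term v: no divisor's leading term divides it; move -41/110v to the remainder.
  remainder -9/22v^3 - 13/5v^2 - 41/110v ≠ 0; add h_5 = -9/22v^3 - 13/5v^2 - 41/110v to the basis.

S(f_1,f_3): lcm = u^2. S = 1/10uv - 26/5u + 61/5v^2 - 5v + 78/5.
  leading term uv: subtract (1/110v)·f_4 from 1/10uv - 26/5u + 61/5v^2 - 5v + 78/5 → -26/5u + 1/22v^3 + 667/55v^2 - 47/10v + 78/5
  leading term u: subtract (-26/55)·f_4 from -26/5u + 1/22v^3 + 667/55v^2 - 47/10v + 78/5 → 1/22v^3 + 537/55v^2 - 101/110v
  leading term v^3: subtract (-1/9)·h_5 from 1/22v^3 + 537/55v^2 - 101/110v → 938/99v^2 - 95/99v
  leading term v^2: no divisor's leading term divides it; move 938/99v^2 to the remainder.
  leading term v: no divisor's leading term divides it; move -95/99v to the remainder.
  remainder 938/99v^2 - 95/99v ≠ 0; add h_6 = 938/99v^2 - 95/99v to the basis.

S(f_1,f_4): lcm = u^2. S = 5/11uv^2 - 69/110uv + 14/5u + 1/5v^2 - 42/5.
  leading term uv^2: subtract (5/121v^2)·f_4 from 5/11uv^2 - 69/110uv + 14/5u + 1/5v^2 - 42/5 → -69/110uv + 14/5u + 25/121v^4 - 40/121v^3 + 86/55v^2 - 42/5
  leading term uv: subtract (-69/1210v)·f_4 from -69/110uv + 14/5u + 25/121v^4 - 40/121v^3 + 86/55v^2 - 42/5 → 14/5u + 25/121v^4 - 149/242v^3 + 1222/605v^2 - 207/110v - 42/5
  leading term u: subtract (14/55)·f_4 from 14/5u + 25/121v^4 - 149/242v^3 + 1222/605v^2 - 207/110v - 42/5 → 25/121v^4 - 149/242v^3 + 1992/605v^2 - 431/110v
  leading term v^4: subtract (-50/99v)·h_5 from 25/121v^4 - 149/242v^3 + 1992/605v^2 - 431/110v → -4201/2178v^3 + 16903/5445v^2 - 431/110v
  leading term v^3: subtract (4201/891)·h_5 from -4201/2178v^3 + 16903/5445v^2 - 431/110v → 150574/9801v^2 - 21178/9801v
  leading term v^2: subtract (75287/46431)·h_6 from 150574/9801v^2 - 21178/9801v → -851/1407v
  leading term v: no divisor's leading term divides it; move -851/1407v to the remainder.
  remainder -851/1407v ≠ 0; add h_7 = -851/1407v to the basis.

The other S-polynomials (S(f_2,f_3), S(f_2,f_4), S(f_3,f_4), S(f_1,h_5), S(f_2,h_5), S(f_3,h_5), S(f_4,h_5), S(f_1,h_6), S(f_2,h_6), S(f_3,h_6), S(f_4,h_6), S(h_5,h_6), S(f_1,h_7), S(f_2,h_7), S(f_3,h_7), S(f_4,h_7), S(h_5,h_7), S(h_6,h_7)) all reduce to 0 modulo the current basis, so we have a Gröbner basis.
Inter-reduce: drop elements whose leading term is divisible by another's, tail-reduce, and make monic.
Reduced Gröbner basis: {u - 3, v}.

Elimination: the polynomial v lies in the elimination ideal for v, so v ∈ {0}. For each such v, the remaining basis elements (now univariate) give the rest of the solution.
  v = 0: the earlier basis element becomes u - 3 = 0, giving u = 3 — point (3, 0).
Check: every point annihilates each of the original generators.

{(3, 0)}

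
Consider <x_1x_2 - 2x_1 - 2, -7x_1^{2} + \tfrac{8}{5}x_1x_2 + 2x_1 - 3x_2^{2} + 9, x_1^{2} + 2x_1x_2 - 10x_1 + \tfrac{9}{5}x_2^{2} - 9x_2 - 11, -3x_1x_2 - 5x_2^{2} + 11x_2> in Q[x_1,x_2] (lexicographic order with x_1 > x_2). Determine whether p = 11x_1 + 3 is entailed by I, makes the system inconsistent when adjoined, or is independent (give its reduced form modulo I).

Adjoining 11x_1 + 3 makes the ideal the whole ring: the system is inconsistent.

First compute the reduced Gröbner basis of I by Buchberger's algorithm.
f_1 = x_1x_2 - 2x_1 - 2, LT = x_1x_2.
f_2 = -7x_1^{2} + \tfrac{8}{5}x_1x_2 + 2x_1 - 3x_2^{2} + 9, LT = x_1^{2}.
f_3 = x_1^{2} + 2x_1x_2 - 10x_1 + \tfrac{9}{5}x_2^{2} - 9x_2 - 11, LT = x_1^{2}.
f_4 = -3x_1x_2 - 5x_2^{2} + 11x_2, LT = x_1x_2.

S(f_1,f_2): lcm = x_1^{2}x_2. S = -2x_1^{2} + \tfrac{8}{35}x_1x_2^{2} + \tfrac{2}{7}x_1x_2 - 2x_1 - \tfrac{3}{7}x_2^{3} + \tfrac{9}{7}x_2.
  leading term x_1^{2}: subtract (\tfrac{2}{7})·f_2 from -2x_1^{2} + \tfrac{8}{35}x_1x_2^{2} + \tfrac{2}{7}x_1x_2 - 2x_1 - \tfrac{3}{7}x_2^{3} + \tfrac{9}{7}x_2 → \tfrac{8}{35}x_1x_2^{2} - \tfrac{6}{35}x_1x_2 - \tfrac{18}{7}x_1 - \tfrac{3}{7}x_2^{3} + \tfrac{6}{7}x_2^{2} + \tfrac{9}{7}x_2 - \tfrac{18}{7}
  leading term x_1x_2^{2}: subtract (\tfrac{8}{35}x_2)·f_1 from \tfrac{8}{35}x_1x_2^{2} - \tfrac{6}{35}x_1x_2 - \tfrac{18}{7}x_1 - \tfrac{3}{7}x_2^{3} + \tfrac{6}{7}x_2^{2} + \tfrac{9}{7}x_2 - \tfrac{18}{7} → \tfrac{2}{7}x_1x_2 - \tfrac{18}{7}x_1 - \tfrac{3}{7}x_2^{3} + \tfrac{6}{7}x_2^{2} + \tfrac{61}{35}x_2 - \tfrac{18}{7}
  leading term x_1x_2: subtract (\tfrac{2}{7})·f_1 from \tfrac{2}{7}x_1x_2 - \tfrac{18}{7}x_1 - \tfrac{3}{7}x_2^{3} + \tfrac{6}{7}x_2^{2} + \tfrac{61}{35}x_2 - \tfrac{18}{7} → -2x_1 - \tfrac{3}{7}x_2^{3} + \tfrac{6}{7}x_2^{2} + \tfrac{61}{35}x_2 - 2
  leading term x_1: no divisor's leading term divides it; move -2x_1 to the remainder.
  leading term x_2^{3}: no divisor's leading term divides it; move -\tfrac{3}{7}x_2^{3} to the remainder.
  leading term x_2^{2}: no divisor's leading term divides it; move \tfrac{6}{7}x_2^{2} to the remainder.
  leading term x_2: no divisor's leading term divides it; move \tfrac{61}{35}x_2 to the remainder.
  leading term 1: no divisor's leading term divides it; move -2 to the remainder.
  remainder -2x_1 - \tfrac{3}{7}x_2^{3} + \tfrac{6}{7}x_2^{2} + \tfrac{61}{35}x_2 - 2 ≠ 0; add h_5 = -2x_1 - \tfrac{3}{7}x_2^{3} + \tfrac{6}{7}x_2^{2} + \tfrac{61}{35}x_2 - 2 to the basis.

S(f_1,f_3): lcm = x_1^{2}x_2. S = -2x_1^{2} - 2x_1x_2^{2} + 10x_1x_2 - 2x_1 - \tfrac{9}{5}x_2^{3} + 9x_2^{2} + 11x_2.
  leading term x_1^{2}: subtract (\tfrac{2}{7})·f_2 from -2x_1^{2} - 2x_1x_2^{2} + 10x_1x_2 - 2x_1 - \tfrac{9}{5}x_2^{3} + 9x_2^{2} + 11x_2 → -2x_1x_2^{2} + \tfrac{334}{35}x_1x_2 - \tfrac{18}{7}x_1 - \tfrac{9}{5}x_2^{3} + \tfrac{69}{7}x_2^{2} + 11x_2 - \tfrac{18}{7}
  leading term x_1x_2^{2}: subtract (-2x_2)·f_1 from -2x_1x_2^{2} + \tfrac{334}{35}x_1x_2 - \tfrac{18}{7}x_1 - \tfrac{9}{5}x_2^{3} + \tfrac{69}{7}x_2^{2} + 11x_2 - \tfrac{18}{7} → \tfrac{194}{35}x_1x_2 - \tfrac{18}{7}x_1 - \tfrac{9}{5}x_2^{3} + \tfrac{69}{7}x_2^{2} + 7x_2 - \tfrac{18}{7}
  leading term x_1x_2: subtract (\tfrac{194}{35})·f_1 from \tfrac{194}{35}x_1x_2 - \tfrac{18}{7}x_1 - \tfrac{9}{5}x_2^{3} + \tfrac{69}{7}x_2^{2} + 7x_2 - \tfrac{18}{7} → \tfrac{298}{35}x_1 - \tfrac{9}{5}x_2^{3} + \tfrac{69}{7}x_2^{2} + 7x_2 + \tfrac{298}{35}
  leading term x_1: subtract (-\tfrac{149}{35})·h_5 from \tfrac{298}{35}x_1 - \tfrac{9}{5}x_2^{3} + \tfrac{69}{7}x_2^{2} + 7x_2 + \tfrac{298}{35} → -\tfrac{888}{245}x_2^{3} + \tfrac{3309}{245}x_2^{2} + \tfrac{17664}{1225}x_2
  leading term x_2^{3}: no divisor's leading term divides it; move -\tfrac{888}{245}x_2^{3} to the remainder.
  leading term x_2^{2}: no divisor's leading term divides it; move \tfrac{3309}{245}x_2^{2} to the remainder.
  leading term x_2: no divisor's leading term divides it; move \tfrac{17664}{1225}x_2 to the remainder.
  remainder -\tfrac{888}{245}x_2^{3} + \tfrac{3309}{245}x_2^{2} + \tfrac{17664}{1225}x_2 ≠ 0; add h_6 = -\tfrac{888}{245}x_2^{3} + \tfrac{3309}{245}x_2^{2} + \tfrac{17664}{1225}x_2 to the basis.

S(f_1,f_4): lcm = x_1x_2. S = -2x_1 - \tfrac{5}{3}x_2^{2} + \tfrac{11}{3}x_2 - 2.
  leading term x_1: subtract (1)·h_5 from -2x_1 - \tfrac{5}{3}x_2^{2} + \tfrac{11}{3}x_2 - 2 → \tfrac{3}{7}x_2^{3} - \tfrac{53}{21}x_2^{2} + \tfrac{202}{105}x_2
  leading term x_2^{3}: subtract (-\tfrac{35}{296})·h_6 from \tfrac{3}{7}x_2^{3} - \tfrac{53}{21}x_2^{2} + \tfrac{202}{105}x_2 → -\tfrac{823}{888}x_2^{2} + \tfrac{2014}{555}x_2
  leading term x_2^{2}: no divisor's leading term divides it; move -\tfrac{823}{888}x_2^{2} to the remainder.
  leading term x_2: no divisor's leading term divides it; move \tfrac{2014}{555}x_2 to the remainder.
  remainder -\tfrac{823}{888}x_2^{2} + \tfrac{2014}{555}x_2 ≠ 0; add h_7 = -\tfrac{823}{888}x_2^{2} + \tfrac{2014}{555}x_2 to the basis.

S(f_2,f_3): lcm = x_1^{2}. S = -\tfrac{78}{35}x_1x_2 + \tfrac{68}{7}x_1 - \tfrac{48}{35}x_2^{2} + 9x_2 + \tfrac{68}{7}.
  leading term x_1x_2: subtract (-\tfrac{78}{35})·f_1 from -\tfrac{78}{35}x_1x_2 + \tfrac{68}{7}x_1 - \tfrac{48}{35}x_2^{2} + 9x_2 + \tfrac{68}{7} → \tfrac{184}{35}x_1 - \tfrac{48}{35}x_2^{2} + 9x_2 + \tfrac{184}{35}
  leading term x_1: subtract (-\tfrac{92}{35})·h_5 from \tfrac{184}{35}x_1 - \tfrac{48}{35}x_2^{2} + 9x_2 + \tfrac{184}{35} → -\tfrac{276}{245}x_2^{3} + \tfrac{216}{245}x_2^{2} + \tfrac{16637}{1225}x_2
  leading term x_2^{3}: subtract (\tfrac{23}{74})·h_6 from -\tfrac{276}{245}x_2^{3} + \tfrac{216}{245}x_2^{2} + \tfrac{16637}{1225}x_2 → -\tfrac{1227}{370}x_2^{2} + \tfrac{8417}{925}x_2
  leading term x_2^{2}: subtract (\tfrac{14724}{4115})·h_7 from -\tfrac{1227}{370}x_2^{2} + \tfrac{8417}{925}x_2 → -\tfrac{79933}{20575}x_2
  leading term x_2: no divisor's leading term divides it; move -\tfrac{79933}{20575}x_2 to the remainder.
  remainder -\tfrac{79933}{20575}x_2 ≠ 0; add h_8 = -\tfrac{79933}{20575}x_2 to the basis.

The other S-polynomials (S(f_2,f_4), S(f_3,f_4), S(f_1,h_5), S(f_2,h_5), S(f_3,h_5), S(f_4,h_5), S(f_1,h_6), S(f_2,h_6), S(f_3,h_6), S(f_4,h_6), S(h_5,h_6), S(f_1,h_7), S(f_2,h_7), S(f_3,h_7), S(f_4,h_7), S(h_5,h_7), S(h_6,h_7), S(f_1,h_8), S(f_2,h_8), S(f_3,h_8), S(f_4,h_8), S(h_5,h_8), S(h_6,h_8), S(h_7,h_8)) all reduce to 0 modulo the current basis, so we have a Gröbner basis.
Inter-reduce: drop elements whose leading term is divisible by another's, tail-reduce, and make monic.
Reduced Gröbner basis: {x_1 + 1, x_2}.
Label its elements g_1 = x_1 + 1, g_2 = x_2.

Reduce p = 11x_1 + 3 modulo G:
  leading term x_1: subtract (11)·g_1 from 11x_1 + 3 → -8
  leading term 1: no divisor's leading term divides it; move -8 to the remainder.
  normal form = -8.
The normal form is nonzero, so p ∉ I. Since p minus its normal form lies in I, I + (p) = I + (r) where r = -8; decide whether this ideal is the whole ring.
Here r = -8 is a nonzero constant, hence a unit: 1 ∈ I + (p), the Gröbner basis of I + (p) is {1}, and the enlarged system has no common solution — adjoining p is inconsistent.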